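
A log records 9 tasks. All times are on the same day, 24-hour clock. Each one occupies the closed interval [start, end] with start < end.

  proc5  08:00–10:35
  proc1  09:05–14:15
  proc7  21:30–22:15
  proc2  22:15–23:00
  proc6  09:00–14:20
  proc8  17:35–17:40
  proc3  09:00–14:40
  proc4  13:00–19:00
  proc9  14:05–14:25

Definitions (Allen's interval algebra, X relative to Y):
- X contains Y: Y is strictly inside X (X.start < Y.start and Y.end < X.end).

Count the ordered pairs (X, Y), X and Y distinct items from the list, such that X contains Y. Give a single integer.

Checking all 72 ordered pairs for relation 'contains'; matching pairs in alphabetical order:
(proc3, proc1): proc3 contains proc1 ✓
(proc3, proc9): proc3 contains proc9 ✓
(proc4, proc8): proc4 contains proc8 ✓
(proc4, proc9): proc4 contains proc9 ✓
(proc6, proc1): proc6 contains proc1 ✓
Count: 5.

5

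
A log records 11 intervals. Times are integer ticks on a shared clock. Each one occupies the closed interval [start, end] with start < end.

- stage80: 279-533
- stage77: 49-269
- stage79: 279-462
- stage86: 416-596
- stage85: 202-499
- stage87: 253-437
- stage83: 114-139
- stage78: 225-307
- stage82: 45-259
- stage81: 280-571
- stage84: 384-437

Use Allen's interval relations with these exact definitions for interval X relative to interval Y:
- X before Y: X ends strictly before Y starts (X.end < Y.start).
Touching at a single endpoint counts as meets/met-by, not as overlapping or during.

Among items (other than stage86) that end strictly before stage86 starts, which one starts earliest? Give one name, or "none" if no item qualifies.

stage82

Target stage86 = [416, 596].
stage77 [49, 269] → before → candidate.
stage78 [225, 307] → before → candidate.
stage79 [279, 462] → overlaps → excluded.
stage80 [279, 533] → overlaps → excluded.
stage81 [280, 571] → overlaps → excluded.
stage82 [45, 259] → before → candidate.
stage83 [114, 139] → before → candidate.
stage84 [384, 437] → overlaps → excluded.
stage85 [202, 499] → overlaps → excluded.
stage87 [253, 437] → overlaps → excluded.
Among candidates, earliest start is 45 → stage82.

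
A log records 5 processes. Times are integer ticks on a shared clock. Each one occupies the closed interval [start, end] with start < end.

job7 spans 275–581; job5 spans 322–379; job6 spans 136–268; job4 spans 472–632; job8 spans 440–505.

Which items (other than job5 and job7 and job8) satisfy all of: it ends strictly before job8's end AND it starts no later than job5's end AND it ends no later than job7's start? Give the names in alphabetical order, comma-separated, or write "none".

Conditions: its end is strictly before job8's end (X.end < 505) AND its start is no later than job5's end (X.start <= 379) AND its end is no later than job7's start (X.end <= 275).
job4: end 632 < 505? ✗; start 472 <= 379? ✗; end 632 <= 275? ✗ → no.
job6: end 268 < 505? ✓; start 136 <= 379? ✓; end 268 <= 275? ✓ → yes.
Result: job6.

job6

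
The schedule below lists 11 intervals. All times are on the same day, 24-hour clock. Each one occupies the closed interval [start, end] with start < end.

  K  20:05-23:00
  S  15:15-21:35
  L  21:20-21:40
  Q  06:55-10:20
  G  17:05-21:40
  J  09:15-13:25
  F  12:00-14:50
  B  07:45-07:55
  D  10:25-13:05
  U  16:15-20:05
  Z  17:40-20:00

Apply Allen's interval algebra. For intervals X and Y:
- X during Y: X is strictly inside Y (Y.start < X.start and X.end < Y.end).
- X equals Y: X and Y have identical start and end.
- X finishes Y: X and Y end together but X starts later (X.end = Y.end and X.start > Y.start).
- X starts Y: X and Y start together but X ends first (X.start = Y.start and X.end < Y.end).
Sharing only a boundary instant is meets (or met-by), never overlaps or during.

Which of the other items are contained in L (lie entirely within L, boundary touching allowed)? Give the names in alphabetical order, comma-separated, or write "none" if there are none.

none

Target L = [21:20, 21:40].
B [07:45, 07:55] → before → no.
D [10:25, 13:05] → before → no.
F [12:00, 14:50] → before → no.
G [17:05, 21:40] → finished-by → no.
J [09:15, 13:25] → before → no.
K [20:05, 23:00] → contains → no.
Q [06:55, 10:20] → before → no.
S [15:15, 21:35] → overlaps → no.
U [16:15, 20:05] → before → no.
Z [17:40, 20:00] → before → no.
Result: none.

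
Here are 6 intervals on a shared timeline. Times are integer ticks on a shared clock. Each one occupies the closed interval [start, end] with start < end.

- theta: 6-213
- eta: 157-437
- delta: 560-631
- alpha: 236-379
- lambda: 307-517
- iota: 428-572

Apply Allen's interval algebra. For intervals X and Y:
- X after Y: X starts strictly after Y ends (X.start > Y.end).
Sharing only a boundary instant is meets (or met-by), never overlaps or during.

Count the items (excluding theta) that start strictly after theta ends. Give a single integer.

Target theta = [6, 213].
alpha [236, 379] → after → counts.
delta [560, 631] → after → counts.
eta [157, 437] → overlapped-by → no.
iota [428, 572] → after → counts.
lambda [307, 517] → after → counts.
Total: 4.

4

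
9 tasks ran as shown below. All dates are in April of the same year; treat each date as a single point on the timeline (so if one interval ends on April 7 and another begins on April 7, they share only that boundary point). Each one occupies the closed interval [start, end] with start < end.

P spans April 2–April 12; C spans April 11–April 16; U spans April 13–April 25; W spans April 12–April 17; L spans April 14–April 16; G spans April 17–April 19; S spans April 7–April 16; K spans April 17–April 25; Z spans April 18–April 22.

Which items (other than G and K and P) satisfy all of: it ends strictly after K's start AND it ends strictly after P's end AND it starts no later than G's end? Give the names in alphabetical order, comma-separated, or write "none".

Conditions: its end is strictly after K's start (X.end > April 17) AND its end is strictly after P's end (X.end > April 12) AND its start is no later than G's end (X.start <= April 19).
C: end April 16 > April 17? ✗; end April 16 > April 12? ✓; start April 11 <= April 19? ✓ → no.
L: end April 16 > April 17? ✗; end April 16 > April 12? ✓; start April 14 <= April 19? ✓ → no.
S: end April 16 > April 17? ✗; end April 16 > April 12? ✓; start April 7 <= April 19? ✓ → no.
U: end April 25 > April 17? ✓; end April 25 > April 12? ✓; start April 13 <= April 19? ✓ → yes.
W: end April 17 > April 17? ✗; end April 17 > April 12? ✓; start April 12 <= April 19? ✓ → no.
Z: end April 22 > April 17? ✓; end April 22 > April 12? ✓; start April 18 <= April 19? ✓ → yes.
Result: U, Z.

U, Z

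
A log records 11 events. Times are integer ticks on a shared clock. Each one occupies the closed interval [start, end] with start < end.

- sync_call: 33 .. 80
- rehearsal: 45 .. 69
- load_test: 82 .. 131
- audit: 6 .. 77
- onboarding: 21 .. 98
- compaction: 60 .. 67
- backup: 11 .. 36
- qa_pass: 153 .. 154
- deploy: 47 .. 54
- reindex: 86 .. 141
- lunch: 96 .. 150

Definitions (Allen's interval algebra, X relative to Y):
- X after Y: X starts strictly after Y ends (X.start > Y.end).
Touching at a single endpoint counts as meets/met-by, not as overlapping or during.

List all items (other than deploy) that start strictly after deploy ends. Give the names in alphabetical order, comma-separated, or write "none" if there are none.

Target deploy = [47, 54].
audit [6, 77] → contains → no.
backup [11, 36] → before → no.
compaction [60, 67] → after → yes.
load_test [82, 131] → after → yes.
lunch [96, 150] → after → yes.
onboarding [21, 98] → contains → no.
qa_pass [153, 154] → after → yes.
rehearsal [45, 69] → contains → no.
reindex [86, 141] → after → yes.
sync_call [33, 80] → contains → no.
Result: compaction, load_test, lunch, qa_pass, reindex.

compaction, load_test, lunch, qa_pass, reindex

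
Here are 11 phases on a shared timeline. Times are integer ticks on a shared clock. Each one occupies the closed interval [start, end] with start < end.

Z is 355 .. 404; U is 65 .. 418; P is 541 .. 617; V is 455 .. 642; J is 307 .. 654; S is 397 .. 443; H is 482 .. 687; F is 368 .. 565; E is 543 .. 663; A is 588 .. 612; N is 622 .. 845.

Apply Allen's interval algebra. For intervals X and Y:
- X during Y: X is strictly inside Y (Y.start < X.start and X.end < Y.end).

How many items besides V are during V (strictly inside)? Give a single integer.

Target V = [455, 642].
A [588, 612] → during → counts.
E [543, 663] → overlapped-by → no.
F [368, 565] → overlaps → no.
H [482, 687] → overlapped-by → no.
J [307, 654] → contains → no.
N [622, 845] → overlapped-by → no.
P [541, 617] → during → counts.
S [397, 443] → before → no.
U [65, 418] → before → no.
Z [355, 404] → before → no.
Total: 2.

2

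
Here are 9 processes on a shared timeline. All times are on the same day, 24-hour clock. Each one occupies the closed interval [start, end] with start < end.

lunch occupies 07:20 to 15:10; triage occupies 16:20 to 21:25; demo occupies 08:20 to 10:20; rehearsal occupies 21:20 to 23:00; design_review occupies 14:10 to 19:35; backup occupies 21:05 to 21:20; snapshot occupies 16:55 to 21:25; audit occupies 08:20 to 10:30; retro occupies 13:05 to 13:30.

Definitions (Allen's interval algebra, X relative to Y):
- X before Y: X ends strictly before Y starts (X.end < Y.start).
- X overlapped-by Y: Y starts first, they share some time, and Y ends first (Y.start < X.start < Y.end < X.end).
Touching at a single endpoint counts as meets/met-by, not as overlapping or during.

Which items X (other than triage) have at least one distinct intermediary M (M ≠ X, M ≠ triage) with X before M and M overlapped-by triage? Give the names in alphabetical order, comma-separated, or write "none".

audit, demo, design_review, lunch, retro

Target triage = [16:20, 21:25].
Intermediaries M with M overlapped-by triage: rehearsal.
Via rehearsal — items with X before rehearsal: audit, demo, design_review, lunch, retro.
Union: audit, demo, design_review, lunch, retro.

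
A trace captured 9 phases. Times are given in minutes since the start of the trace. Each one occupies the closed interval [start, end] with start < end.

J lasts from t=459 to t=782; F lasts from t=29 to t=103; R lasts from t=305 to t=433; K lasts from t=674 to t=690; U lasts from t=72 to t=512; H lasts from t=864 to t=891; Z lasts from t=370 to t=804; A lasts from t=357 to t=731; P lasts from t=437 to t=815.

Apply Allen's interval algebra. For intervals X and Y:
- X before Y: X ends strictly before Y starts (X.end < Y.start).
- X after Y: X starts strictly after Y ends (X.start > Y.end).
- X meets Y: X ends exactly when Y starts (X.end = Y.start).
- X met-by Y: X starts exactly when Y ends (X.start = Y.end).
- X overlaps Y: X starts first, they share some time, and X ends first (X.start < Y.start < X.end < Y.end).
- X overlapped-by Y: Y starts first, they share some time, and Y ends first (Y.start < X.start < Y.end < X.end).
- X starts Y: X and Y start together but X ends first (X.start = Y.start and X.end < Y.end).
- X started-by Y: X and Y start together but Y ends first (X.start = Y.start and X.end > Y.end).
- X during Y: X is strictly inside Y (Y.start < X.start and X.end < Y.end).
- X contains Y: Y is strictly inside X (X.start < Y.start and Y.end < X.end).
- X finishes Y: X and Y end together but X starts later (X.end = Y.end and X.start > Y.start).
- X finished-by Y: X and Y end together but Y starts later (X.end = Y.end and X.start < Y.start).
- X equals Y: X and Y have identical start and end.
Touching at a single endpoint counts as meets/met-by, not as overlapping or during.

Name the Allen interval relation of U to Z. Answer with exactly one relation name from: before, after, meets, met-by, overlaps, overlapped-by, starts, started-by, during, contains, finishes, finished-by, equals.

overlaps

U = [t=72, t=512]; Z = [t=370, t=804].
Compare endpoints: U.start < Z.start, U.start < Z.end, U.end > Z.start, U.end < Z.end.
That pattern is 'overlaps'.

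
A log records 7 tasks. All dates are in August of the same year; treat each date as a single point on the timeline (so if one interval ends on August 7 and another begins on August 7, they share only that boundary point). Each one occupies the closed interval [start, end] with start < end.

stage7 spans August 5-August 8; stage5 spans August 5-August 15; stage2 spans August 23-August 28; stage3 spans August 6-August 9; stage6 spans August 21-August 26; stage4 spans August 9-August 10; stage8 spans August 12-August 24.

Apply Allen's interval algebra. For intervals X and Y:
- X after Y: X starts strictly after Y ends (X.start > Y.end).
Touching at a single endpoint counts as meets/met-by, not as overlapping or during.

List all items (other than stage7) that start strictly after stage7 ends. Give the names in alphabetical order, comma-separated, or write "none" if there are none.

stage2, stage4, stage6, stage8

Target stage7 = [August 5, August 8].
stage2 [August 23, August 28] → after → yes.
stage3 [August 6, August 9] → overlapped-by → no.
stage4 [August 9, August 10] → after → yes.
stage5 [August 5, August 15] → started-by → no.
stage6 [August 21, August 26] → after → yes.
stage8 [August 12, August 24] → after → yes.
Result: stage2, stage4, stage6, stage8.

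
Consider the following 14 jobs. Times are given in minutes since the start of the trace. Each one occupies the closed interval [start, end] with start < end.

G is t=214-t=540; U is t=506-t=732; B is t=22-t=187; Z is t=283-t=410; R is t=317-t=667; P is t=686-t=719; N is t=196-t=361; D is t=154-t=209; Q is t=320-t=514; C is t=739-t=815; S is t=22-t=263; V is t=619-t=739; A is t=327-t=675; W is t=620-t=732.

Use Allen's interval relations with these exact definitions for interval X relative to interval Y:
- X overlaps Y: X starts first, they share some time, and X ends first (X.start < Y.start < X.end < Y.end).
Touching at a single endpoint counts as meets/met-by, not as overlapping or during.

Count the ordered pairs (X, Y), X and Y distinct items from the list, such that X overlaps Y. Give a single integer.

Checking all 182 ordered pairs for relation 'overlaps'; matching pairs in alphabetical order:
(A, U): A overlaps U ✓
(A, V): A overlaps V ✓
(A, W): A overlaps W ✓
(B, D): B overlaps D ✓
(D, N): D overlaps N ✓
(G, A): G overlaps A ✓
(G, R): G overlaps R ✓
(G, U): G overlaps U ✓
(N, A): N overlaps A ✓
(N, G): N overlaps G ✓
(N, Q): N overlaps Q ✓
(N, R): N overlaps R ✓
(N, Z): N overlaps Z ✓
(Q, A): Q overlaps A ✓
(Q, U): Q overlaps U ✓
(R, A): R overlaps A ✓
(R, U): R overlaps U ✓
(R, V): R overlaps V ✓
(R, W): R overlaps W ✓
(S, G): S overlaps G ✓
(S, N): S overlaps N ✓
(U, V): U overlaps V ✓
(Z, A): Z overlaps A ✓
(Z, Q): Z overlaps Q ✓
... plus 1 further pairs not listed.
Count: 25.

25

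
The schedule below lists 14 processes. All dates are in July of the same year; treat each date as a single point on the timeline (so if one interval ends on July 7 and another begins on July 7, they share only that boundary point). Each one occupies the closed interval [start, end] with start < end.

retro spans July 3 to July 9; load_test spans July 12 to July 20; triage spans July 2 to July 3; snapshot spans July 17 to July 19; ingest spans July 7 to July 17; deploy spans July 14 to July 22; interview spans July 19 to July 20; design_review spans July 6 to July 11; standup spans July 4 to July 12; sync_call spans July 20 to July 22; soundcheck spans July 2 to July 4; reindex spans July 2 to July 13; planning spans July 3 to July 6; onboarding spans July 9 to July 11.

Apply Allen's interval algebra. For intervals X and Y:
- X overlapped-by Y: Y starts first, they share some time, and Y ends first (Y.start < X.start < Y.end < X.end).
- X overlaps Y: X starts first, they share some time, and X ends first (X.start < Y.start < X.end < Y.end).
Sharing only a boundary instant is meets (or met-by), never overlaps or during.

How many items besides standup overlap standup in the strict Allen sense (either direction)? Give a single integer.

Target standup = [July 4, July 12].
deploy [July 14, July 22] → after → no.
design_review [July 6, July 11] → during → no.
ingest [July 7, July 17] → overlapped-by → counts.
interview [July 19, July 20] → after → no.
load_test [July 12, July 20] → met-by → no.
onboarding [July 9, July 11] → during → no.
planning [July 3, July 6] → overlaps → counts.
reindex [July 2, July 13] → contains → no.
retro [July 3, July 9] → overlaps → counts.
snapshot [July 17, July 19] → after → no.
soundcheck [July 2, July 4] → meets → no.
sync_call [July 20, July 22] → after → no.
triage [July 2, July 3] → before → no.
Total: 3.

3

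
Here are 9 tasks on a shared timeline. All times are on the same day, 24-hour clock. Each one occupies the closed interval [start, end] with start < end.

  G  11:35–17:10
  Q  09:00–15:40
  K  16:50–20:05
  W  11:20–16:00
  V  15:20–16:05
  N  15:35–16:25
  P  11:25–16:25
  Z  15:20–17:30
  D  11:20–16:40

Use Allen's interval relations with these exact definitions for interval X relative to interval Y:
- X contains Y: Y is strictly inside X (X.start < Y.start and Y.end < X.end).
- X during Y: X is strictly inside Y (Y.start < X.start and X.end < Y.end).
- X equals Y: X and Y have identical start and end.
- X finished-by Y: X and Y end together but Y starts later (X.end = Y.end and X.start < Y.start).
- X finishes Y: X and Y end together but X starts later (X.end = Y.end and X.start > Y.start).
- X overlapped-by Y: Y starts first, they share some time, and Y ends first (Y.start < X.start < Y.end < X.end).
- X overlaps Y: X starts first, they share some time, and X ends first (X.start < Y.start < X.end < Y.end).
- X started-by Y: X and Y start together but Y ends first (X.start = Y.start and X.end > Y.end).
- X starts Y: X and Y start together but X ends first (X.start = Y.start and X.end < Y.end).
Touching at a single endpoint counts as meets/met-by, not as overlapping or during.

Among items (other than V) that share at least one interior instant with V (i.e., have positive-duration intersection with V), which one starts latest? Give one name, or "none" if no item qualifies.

N

Target V = [15:20, 16:05].
D [11:20, 16:40] → contains → candidate.
G [11:35, 17:10] → contains → candidate.
K [16:50, 20:05] → after → excluded.
N [15:35, 16:25] → overlapped-by → candidate.
P [11:25, 16:25] → contains → candidate.
Q [09:00, 15:40] → overlaps → candidate.
W [11:20, 16:00] → overlaps → candidate.
Z [15:20, 17:30] → started-by → candidate.
Among candidates, latest start is 15:35 → N.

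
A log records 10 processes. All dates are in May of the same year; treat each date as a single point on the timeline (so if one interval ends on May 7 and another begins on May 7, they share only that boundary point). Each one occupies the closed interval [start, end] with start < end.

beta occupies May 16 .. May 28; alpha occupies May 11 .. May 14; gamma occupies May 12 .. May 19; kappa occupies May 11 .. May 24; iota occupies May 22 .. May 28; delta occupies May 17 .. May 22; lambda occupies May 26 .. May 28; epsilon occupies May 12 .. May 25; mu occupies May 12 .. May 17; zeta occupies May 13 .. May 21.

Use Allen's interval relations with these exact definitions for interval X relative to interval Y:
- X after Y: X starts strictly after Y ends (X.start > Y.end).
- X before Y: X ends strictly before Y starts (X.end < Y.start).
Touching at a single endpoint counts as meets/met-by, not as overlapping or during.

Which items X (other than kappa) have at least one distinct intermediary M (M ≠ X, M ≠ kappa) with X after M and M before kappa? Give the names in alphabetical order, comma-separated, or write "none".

Target kappa = [May 11, May 24].
Intermediaries M with M before kappa: none.
Union: none.

none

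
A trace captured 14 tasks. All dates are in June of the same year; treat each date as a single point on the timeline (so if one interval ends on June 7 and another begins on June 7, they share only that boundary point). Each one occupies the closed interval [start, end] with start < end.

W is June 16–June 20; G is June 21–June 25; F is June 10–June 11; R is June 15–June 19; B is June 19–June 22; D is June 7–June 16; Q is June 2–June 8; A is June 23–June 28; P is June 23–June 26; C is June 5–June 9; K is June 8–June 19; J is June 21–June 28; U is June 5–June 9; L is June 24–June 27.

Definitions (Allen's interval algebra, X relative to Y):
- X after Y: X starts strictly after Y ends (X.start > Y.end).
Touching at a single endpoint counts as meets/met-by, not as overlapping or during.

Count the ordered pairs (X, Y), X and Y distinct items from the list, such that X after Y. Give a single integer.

Checking all 182 ordered pairs for relation 'after'; matching pairs in alphabetical order:
(A, B): A after B ✓
(A, C): A after C ✓
(A, D): A after D ✓
(A, F): A after F ✓
(A, K): A after K ✓
(A, Q): A after Q ✓
(A, R): A after R ✓
(A, U): A after U ✓
(A, W): A after W ✓
(B, C): B after C ✓
(B, D): B after D ✓
(B, F): B after F ✓
(B, Q): B after Q ✓
(B, U): B after U ✓
(F, C): F after C ✓
(F, Q): F after Q ✓
(F, U): F after U ✓
(G, C): G after C ✓
(G, D): G after D ✓
(G, F): G after F ✓
(G, K): G after K ✓
(G, Q): G after Q ✓
(G, R): G after R ✓
(G, U): G after U ✓
... plus 35 further pairs not listed.
Count: 59.

59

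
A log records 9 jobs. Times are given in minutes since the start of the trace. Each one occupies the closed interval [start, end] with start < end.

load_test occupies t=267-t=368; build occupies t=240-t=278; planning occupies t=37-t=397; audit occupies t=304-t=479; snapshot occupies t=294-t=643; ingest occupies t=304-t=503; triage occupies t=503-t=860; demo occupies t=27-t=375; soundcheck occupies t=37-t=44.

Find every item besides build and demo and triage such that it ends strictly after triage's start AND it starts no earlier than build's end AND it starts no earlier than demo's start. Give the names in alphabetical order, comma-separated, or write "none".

snapshot

Conditions: its end is strictly after triage's start (X.end > t=503) AND its start is no earlier than build's end (X.start >= t=278) AND its start is no earlier than demo's start (X.start >= t=27).
audit: end t=479 > t=503? ✗; start t=304 >= t=278? ✓; start t=304 >= t=27? ✓ → no.
ingest: end t=503 > t=503? ✗; start t=304 >= t=278? ✓; start t=304 >= t=27? ✓ → no.
load_test: end t=368 > t=503? ✗; start t=267 >= t=278? ✗; start t=267 >= t=27? ✓ → no.
planning: end t=397 > t=503? ✗; start t=37 >= t=278? ✗; start t=37 >= t=27? ✓ → no.
snapshot: end t=643 > t=503? ✓; start t=294 >= t=278? ✓; start t=294 >= t=27? ✓ → yes.
soundcheck: end t=44 > t=503? ✗; start t=37 >= t=278? ✗; start t=37 >= t=27? ✓ → no.
Result: snapshot.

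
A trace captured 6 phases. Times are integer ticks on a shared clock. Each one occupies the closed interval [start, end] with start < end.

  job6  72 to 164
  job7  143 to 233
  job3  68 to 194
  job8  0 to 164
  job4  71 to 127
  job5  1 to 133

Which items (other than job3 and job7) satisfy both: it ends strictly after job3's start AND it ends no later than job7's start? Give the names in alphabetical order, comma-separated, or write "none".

job4, job5

Conditions: its end is strictly after job3's start (X.end > 68) AND its end is no later than job7's start (X.end <= 143).
job4: end 127 > 68? ✓; end 127 <= 143? ✓ → yes.
job5: end 133 > 68? ✓; end 133 <= 143? ✓ → yes.
job6: end 164 > 68? ✓; end 164 <= 143? ✗ → no.
job8: end 164 > 68? ✓; end 164 <= 143? ✗ → no.
Result: job4, job5.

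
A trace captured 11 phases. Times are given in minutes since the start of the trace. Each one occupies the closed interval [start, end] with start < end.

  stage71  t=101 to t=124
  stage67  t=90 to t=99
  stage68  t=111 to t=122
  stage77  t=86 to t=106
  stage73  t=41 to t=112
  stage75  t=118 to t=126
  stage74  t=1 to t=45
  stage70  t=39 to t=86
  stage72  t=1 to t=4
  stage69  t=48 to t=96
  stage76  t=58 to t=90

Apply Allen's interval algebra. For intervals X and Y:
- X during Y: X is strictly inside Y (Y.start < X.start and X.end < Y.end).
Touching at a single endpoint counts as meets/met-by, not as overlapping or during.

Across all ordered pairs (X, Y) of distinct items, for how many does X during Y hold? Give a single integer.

7

Checking all 110 ordered pairs for relation 'during'; matching pairs in alphabetical order:
(stage67, stage73): stage67 during stage73 ✓
(stage67, stage77): stage67 during stage77 ✓
(stage68, stage71): stage68 during stage71 ✓
(stage69, stage73): stage69 during stage73 ✓
(stage76, stage69): stage76 during stage69 ✓
(stage76, stage73): stage76 during stage73 ✓
(stage77, stage73): stage77 during stage73 ✓
Count: 7.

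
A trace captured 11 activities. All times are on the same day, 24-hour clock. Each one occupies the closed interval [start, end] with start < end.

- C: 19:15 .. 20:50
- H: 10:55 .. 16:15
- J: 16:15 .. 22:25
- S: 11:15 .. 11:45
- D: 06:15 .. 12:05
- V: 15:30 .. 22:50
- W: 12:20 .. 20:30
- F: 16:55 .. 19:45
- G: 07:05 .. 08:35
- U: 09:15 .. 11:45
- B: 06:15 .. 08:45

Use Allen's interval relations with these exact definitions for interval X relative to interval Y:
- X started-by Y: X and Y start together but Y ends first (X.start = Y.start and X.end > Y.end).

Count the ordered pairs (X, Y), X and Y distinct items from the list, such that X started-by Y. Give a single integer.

Checking all 110 ordered pairs for relation 'started-by'; matching pairs in alphabetical order:
(D, B): D started-by B ✓
Count: 1.

1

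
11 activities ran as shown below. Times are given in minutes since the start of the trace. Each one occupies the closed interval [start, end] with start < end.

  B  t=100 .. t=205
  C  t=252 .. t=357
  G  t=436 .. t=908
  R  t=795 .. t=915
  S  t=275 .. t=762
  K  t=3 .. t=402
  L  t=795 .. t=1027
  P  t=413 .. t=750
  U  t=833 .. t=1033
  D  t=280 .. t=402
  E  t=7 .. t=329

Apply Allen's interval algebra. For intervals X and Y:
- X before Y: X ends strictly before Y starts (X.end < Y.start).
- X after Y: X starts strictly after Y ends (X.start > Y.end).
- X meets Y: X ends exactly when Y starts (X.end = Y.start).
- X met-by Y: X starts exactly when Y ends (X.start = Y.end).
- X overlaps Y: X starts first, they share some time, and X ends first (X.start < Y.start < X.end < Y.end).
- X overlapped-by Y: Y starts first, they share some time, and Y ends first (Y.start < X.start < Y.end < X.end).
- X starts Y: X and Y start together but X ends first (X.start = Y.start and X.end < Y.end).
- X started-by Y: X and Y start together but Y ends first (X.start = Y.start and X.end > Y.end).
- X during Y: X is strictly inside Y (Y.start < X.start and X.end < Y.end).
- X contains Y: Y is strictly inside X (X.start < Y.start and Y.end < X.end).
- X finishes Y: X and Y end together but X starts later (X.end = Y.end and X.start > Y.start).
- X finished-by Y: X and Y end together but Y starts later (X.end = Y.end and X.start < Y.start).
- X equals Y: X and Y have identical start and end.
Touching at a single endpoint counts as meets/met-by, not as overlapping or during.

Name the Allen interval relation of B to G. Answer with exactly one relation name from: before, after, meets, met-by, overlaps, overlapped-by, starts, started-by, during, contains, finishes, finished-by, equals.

before

B = [t=100, t=205]; G = [t=436, t=908].
Compare endpoints: B.start < G.start, B.start < G.end, B.end < G.start, B.end < G.end.
That pattern is 'before'.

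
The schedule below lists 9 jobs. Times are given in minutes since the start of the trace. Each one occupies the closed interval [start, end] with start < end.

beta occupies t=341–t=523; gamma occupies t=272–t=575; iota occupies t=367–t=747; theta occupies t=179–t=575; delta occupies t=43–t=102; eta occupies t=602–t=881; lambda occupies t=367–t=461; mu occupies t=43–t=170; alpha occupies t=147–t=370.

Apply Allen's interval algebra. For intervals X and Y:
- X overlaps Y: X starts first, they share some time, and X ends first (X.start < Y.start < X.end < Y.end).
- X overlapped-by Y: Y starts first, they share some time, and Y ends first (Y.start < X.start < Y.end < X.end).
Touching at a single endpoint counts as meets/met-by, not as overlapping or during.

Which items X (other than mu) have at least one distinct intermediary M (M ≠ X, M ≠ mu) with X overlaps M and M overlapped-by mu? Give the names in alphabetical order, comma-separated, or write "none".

Target mu = [t=43, t=170].
Intermediaries M with M overlapped-by mu: alpha.
Via alpha — items with X overlaps alpha: none.
Union: none.

none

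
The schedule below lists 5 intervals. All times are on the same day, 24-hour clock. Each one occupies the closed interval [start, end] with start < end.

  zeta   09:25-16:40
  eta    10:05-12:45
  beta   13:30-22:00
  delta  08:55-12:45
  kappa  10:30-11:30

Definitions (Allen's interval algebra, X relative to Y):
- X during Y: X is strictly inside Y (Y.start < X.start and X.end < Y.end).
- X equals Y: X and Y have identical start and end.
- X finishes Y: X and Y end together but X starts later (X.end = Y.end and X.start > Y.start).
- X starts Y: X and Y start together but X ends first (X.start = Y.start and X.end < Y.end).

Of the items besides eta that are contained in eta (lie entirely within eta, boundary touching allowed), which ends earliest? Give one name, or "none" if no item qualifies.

kappa

Target eta = [10:05, 12:45].
beta [13:30, 22:00] → after → excluded.
delta [08:55, 12:45] → finished-by → excluded.
kappa [10:30, 11:30] → during → candidate.
zeta [09:25, 16:40] → contains → excluded.
Among candidates, earliest end is 11:30 → kappa.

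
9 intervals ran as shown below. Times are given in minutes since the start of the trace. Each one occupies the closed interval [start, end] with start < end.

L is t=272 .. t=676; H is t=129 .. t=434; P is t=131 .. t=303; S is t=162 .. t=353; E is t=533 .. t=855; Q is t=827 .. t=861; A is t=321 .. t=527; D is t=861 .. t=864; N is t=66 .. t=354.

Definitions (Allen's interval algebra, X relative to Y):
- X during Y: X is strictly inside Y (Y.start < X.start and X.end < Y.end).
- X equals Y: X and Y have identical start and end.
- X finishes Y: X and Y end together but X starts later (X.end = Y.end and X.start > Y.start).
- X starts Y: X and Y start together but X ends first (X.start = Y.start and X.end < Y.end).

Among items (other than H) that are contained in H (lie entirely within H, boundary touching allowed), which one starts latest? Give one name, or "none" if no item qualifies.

Target H = [t=129, t=434].
A [t=321, t=527] → overlapped-by → excluded.
D [t=861, t=864] → after → excluded.
E [t=533, t=855] → after → excluded.
L [t=272, t=676] → overlapped-by → excluded.
N [t=66, t=354] → overlaps → excluded.
P [t=131, t=303] → during → candidate.
Q [t=827, t=861] → after → excluded.
S [t=162, t=353] → during → candidate.
Among candidates, latest start is t=162 → S.

S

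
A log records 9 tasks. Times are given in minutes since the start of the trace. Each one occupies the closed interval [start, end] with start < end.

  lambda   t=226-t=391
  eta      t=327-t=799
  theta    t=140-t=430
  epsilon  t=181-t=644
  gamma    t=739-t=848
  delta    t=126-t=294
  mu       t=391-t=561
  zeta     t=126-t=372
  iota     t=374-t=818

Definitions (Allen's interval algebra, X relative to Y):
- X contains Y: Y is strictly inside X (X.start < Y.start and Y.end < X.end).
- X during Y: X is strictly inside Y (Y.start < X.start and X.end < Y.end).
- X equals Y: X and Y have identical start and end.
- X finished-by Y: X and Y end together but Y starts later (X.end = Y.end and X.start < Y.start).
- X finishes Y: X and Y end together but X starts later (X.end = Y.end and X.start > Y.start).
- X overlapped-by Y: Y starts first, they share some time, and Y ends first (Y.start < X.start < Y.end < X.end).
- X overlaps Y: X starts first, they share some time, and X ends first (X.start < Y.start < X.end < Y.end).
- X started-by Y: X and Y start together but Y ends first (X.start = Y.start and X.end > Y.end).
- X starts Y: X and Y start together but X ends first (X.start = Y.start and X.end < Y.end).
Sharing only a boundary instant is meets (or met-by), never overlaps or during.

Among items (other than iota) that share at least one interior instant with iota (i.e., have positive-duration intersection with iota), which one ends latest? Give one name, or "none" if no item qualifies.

Target iota = [t=374, t=818].
delta [t=126, t=294] → before → excluded.
epsilon [t=181, t=644] → overlaps → candidate.
eta [t=327, t=799] → overlaps → candidate.
gamma [t=739, t=848] → overlapped-by → candidate.
lambda [t=226, t=391] → overlaps → candidate.
mu [t=391, t=561] → during → candidate.
theta [t=140, t=430] → overlaps → candidate.
zeta [t=126, t=372] → before → excluded.
Among candidates, latest end is t=848 → gamma.

gamma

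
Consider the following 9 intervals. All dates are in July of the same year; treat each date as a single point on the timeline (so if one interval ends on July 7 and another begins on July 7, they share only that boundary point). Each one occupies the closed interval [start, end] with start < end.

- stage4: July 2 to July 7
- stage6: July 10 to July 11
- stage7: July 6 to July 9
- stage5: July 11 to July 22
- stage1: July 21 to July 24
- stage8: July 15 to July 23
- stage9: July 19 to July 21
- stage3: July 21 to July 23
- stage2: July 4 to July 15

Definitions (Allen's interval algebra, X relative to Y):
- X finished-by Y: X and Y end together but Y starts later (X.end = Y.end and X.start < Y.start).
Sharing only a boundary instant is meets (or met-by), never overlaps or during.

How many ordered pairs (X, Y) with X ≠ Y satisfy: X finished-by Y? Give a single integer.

Checking all 72 ordered pairs for relation 'finished-by'; matching pairs in alphabetical order:
(stage8, stage3): stage8 finished-by stage3 ✓
Count: 1.

1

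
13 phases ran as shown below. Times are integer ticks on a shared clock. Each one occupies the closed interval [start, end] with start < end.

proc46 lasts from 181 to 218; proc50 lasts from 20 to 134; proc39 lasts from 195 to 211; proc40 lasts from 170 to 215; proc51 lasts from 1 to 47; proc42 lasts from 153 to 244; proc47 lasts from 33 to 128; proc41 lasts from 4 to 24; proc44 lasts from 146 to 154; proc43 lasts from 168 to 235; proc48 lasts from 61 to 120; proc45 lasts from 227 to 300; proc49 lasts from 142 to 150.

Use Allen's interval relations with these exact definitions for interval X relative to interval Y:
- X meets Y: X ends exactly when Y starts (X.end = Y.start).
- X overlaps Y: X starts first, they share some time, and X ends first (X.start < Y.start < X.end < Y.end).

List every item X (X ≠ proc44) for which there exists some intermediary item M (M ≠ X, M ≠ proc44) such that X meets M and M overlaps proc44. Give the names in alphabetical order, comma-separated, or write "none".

Target proc44 = [146, 154].
Intermediaries M with M overlaps proc44: proc49.
Via proc49 — items with X meets proc49: none.
Union: none.

none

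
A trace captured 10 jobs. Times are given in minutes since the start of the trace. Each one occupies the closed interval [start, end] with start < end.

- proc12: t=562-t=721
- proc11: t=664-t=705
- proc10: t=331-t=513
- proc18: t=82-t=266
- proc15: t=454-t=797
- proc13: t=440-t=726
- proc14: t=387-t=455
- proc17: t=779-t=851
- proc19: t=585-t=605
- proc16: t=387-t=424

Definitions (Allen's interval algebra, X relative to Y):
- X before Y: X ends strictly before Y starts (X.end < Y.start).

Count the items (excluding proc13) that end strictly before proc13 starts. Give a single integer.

Target proc13 = [t=440, t=726].
proc10 [t=331, t=513] → overlaps → no.
proc11 [t=664, t=705] → during → no.
proc12 [t=562, t=721] → during → no.
proc14 [t=387, t=455] → overlaps → no.
proc15 [t=454, t=797] → overlapped-by → no.
proc16 [t=387, t=424] → before → counts.
proc17 [t=779, t=851] → after → no.
proc18 [t=82, t=266] → before → counts.
proc19 [t=585, t=605] → during → no.
Total: 2.

2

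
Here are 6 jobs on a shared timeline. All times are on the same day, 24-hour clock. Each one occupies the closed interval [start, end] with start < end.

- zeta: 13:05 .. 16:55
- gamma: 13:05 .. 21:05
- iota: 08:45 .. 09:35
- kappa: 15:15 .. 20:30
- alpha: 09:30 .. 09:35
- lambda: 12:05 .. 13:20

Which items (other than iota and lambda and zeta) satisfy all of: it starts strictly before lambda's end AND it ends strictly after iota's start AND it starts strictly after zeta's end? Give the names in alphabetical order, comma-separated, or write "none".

none

Conditions: its start is strictly before lambda's end (X.start < 13:20) AND its end is strictly after iota's start (X.end > 08:45) AND its start is strictly after zeta's end (X.start > 16:55).
alpha: start 09:30 < 13:20? ✓; end 09:35 > 08:45? ✓; start 09:30 > 16:55? ✗ → no.
gamma: start 13:05 < 13:20? ✓; end 21:05 > 08:45? ✓; start 13:05 > 16:55? ✗ → no.
kappa: start 15:15 < 13:20? ✗; end 20:30 > 08:45? ✓; start 15:15 > 16:55? ✗ → no.
Result: none.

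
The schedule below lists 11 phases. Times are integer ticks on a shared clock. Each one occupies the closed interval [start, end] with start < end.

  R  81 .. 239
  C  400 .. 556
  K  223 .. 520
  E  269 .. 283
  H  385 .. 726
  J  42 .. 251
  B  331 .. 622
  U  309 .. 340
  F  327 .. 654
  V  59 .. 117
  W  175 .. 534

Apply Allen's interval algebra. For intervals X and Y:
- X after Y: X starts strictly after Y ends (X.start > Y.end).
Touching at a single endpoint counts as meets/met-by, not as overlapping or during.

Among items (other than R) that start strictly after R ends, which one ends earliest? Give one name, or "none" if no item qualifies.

Target R = [81, 239].
B [331, 622] → after → candidate.
C [400, 556] → after → candidate.
E [269, 283] → after → candidate.
F [327, 654] → after → candidate.
H [385, 726] → after → candidate.
J [42, 251] → contains → excluded.
K [223, 520] → overlapped-by → excluded.
U [309, 340] → after → candidate.
V [59, 117] → overlaps → excluded.
W [175, 534] → overlapped-by → excluded.
Among candidates, earliest end is 283 → E.

E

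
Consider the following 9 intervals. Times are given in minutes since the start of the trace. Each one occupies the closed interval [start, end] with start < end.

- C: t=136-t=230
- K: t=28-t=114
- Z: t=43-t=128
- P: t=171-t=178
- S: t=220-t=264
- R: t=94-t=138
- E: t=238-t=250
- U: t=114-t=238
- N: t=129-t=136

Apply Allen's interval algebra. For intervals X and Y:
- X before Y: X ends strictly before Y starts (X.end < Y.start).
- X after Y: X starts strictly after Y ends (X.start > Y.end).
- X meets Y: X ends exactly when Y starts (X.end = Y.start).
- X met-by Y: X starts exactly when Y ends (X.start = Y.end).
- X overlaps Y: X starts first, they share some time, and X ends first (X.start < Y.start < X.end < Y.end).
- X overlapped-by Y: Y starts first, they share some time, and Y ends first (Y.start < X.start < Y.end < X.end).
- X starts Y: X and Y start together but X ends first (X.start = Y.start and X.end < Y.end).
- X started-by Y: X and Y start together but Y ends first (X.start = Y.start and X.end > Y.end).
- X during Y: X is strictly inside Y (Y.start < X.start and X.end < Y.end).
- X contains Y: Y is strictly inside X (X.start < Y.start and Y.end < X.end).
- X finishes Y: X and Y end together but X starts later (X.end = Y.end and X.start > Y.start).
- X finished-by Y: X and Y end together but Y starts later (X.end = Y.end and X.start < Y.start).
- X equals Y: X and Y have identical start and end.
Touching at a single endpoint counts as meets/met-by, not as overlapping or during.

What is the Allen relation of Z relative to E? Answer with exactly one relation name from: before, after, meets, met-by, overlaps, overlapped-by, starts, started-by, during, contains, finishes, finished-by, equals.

Z = [t=43, t=128]; E = [t=238, t=250].
Compare endpoints: Z.start < E.start, Z.start < E.end, Z.end < E.start, Z.end < E.end.
That pattern is 'before'.

before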